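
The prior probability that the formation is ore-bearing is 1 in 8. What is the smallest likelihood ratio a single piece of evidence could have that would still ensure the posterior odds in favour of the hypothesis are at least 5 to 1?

Prior odds = 0.125/0.875 = 1/7.
Target odds = 5.
Required Bayes factor = 5 ÷ (1/7) = 35.

35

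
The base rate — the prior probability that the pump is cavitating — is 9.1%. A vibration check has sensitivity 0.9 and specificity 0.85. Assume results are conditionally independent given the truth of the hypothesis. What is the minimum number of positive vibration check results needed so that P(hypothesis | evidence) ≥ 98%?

4

Prior odds: 0.091 ÷ 0.909 = 91/909.
False-positive rate = 1 − 0.85 = 0.15; likelihood ratio of a positive = 0.9/0.15 = 6.
Target posterior odds = 0.98/0.02 = 49.
Need (91/909) × 6ⁿ ≥ 49, i.e. 6ⁿ ≥ 6363/13.
6³ = 216 falls short of 6363/13 but 6⁴ = 1296 reaches it, so n = 4.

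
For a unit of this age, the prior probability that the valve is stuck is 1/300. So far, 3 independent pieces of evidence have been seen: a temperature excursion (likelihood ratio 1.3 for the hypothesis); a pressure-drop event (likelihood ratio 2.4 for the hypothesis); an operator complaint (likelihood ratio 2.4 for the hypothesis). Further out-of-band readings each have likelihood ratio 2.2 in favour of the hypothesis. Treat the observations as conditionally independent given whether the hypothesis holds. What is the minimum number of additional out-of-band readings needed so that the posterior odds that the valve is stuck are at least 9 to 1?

Prior odds = (1/300)/(299/300) = 1/299.
Combined Bayes factor of the evidence already in hand = 1.3 × 2.4 × 2.4 = 7.488.
Odds after that evidence = (1/299) × 7.488 = 72/2875.
Target odds = 9.
Need 2.2ⁿ ≥ 9 ÷ (72/2875) = 359.375.
2.2⁷ = 19487171/78125 falls short of 359.375 but 2.2⁸ = 214358881/390625 reaches it, so n = 8.

8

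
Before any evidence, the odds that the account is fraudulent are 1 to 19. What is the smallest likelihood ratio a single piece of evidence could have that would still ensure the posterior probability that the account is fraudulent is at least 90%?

Prior odds = 1/19.
Target odds = 0.9/0.1 = 9.
Required Bayes factor = 9 ÷ (1/19) = 171.

171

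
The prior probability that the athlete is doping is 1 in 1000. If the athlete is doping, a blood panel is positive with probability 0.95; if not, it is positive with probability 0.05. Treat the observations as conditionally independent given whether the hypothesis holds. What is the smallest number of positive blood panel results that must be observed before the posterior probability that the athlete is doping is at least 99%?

Prior odds: 0.001 ÷ 0.999 = 1/999.
Likelihood ratio of a positive = 0.95/0.05 = 19.
Target odds: 0.99 ÷ 0.01 = 99.
Need (1/999) × 19ⁿ ≥ 99, i.e. 19ⁿ ≥ 98901.
19³ = 6859 falls short of 98901 but 19⁴ = 130321 reaches it, so n = 4.

4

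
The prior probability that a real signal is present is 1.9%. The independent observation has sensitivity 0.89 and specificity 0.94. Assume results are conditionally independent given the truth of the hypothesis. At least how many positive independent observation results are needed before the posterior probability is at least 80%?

Prior odds: 0.019 ÷ 0.981 = 19/981.
False-positive rate = 1 − 0.94 = 0.06; likelihood ratio of a positive = 0.89/0.06 = 89/6.
Target posterior odds = 0.8/0.2 = 4.
Require (89/6)ⁿ ≥ 4 ÷ (19/981) = 3924/19.
(89/6)¹ = 89/6 falls short of 3924/19 but (89/6)² = 7921/36 reaches it, so n = 2.

2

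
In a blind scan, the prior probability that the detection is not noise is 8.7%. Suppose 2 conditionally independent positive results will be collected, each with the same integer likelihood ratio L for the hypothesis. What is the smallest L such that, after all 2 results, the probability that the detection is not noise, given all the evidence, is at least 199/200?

46

Prior odds = 0.087/0.913 = 87/913.
Target odds = 0.995/0.005 = 199.
Need L² ≥ 199 ÷ (87/913) = 181687/87.
45² = 2025 < 181687/87 ≤ 2116 = 46², so L = 46.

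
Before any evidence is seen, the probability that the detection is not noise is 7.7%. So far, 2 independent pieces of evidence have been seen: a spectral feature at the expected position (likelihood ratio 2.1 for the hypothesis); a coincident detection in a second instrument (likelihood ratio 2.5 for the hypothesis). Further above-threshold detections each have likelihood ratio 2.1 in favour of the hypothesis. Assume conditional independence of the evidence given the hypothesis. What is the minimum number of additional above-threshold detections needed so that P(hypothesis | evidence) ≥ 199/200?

9

Prior odds = 0.077/0.923 = 77/923.
Combined Bayes factor of the evidence already in hand = 2.1 × 2.5 = 5.25.
Odds after that evidence = (77/923) × 5.25 = 1617/3692.
Target odds = 0.995/0.005 = 199.
Need 2.1ⁿ ≥ 199 ÷ (1617/3692) = 734708/1617.
2.1⁸ ≈378.229 falls short of 734708/1617 but 2.1⁹ ≈794.28 reaches it, so n = 9.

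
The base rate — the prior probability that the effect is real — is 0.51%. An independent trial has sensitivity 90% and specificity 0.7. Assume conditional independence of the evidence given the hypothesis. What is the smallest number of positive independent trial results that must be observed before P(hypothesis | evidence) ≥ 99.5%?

Prior odds = 0.0051/0.9949 = 51/9949.
False-positive rate = 1 − 0.7 = 0.3; likelihood ratio of a positive = 0.9/0.3 = 3.
Target posterior odds = 0.995/0.005 = 199.
Require 3ⁿ ≥ 199 ÷ (51/9949) = 1979851/51.
3⁹ = 19683 falls short of 1979851/51 but 3¹⁰ = 59049 reaches it, so n = 10.

10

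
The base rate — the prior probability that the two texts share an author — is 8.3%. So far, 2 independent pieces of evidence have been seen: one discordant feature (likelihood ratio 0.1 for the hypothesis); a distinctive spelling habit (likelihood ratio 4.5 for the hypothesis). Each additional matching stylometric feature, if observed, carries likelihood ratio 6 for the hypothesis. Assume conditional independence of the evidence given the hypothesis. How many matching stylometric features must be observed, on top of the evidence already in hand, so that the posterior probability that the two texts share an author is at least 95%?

4

Prior odds = 0.083/0.917 = 83/917.
Combined Bayes factor of the evidence already in hand = 0.1 × 4.5 = 0.45.
Odds after that evidence = (83/917) × 0.45 = 747/18340.
Target odds = 0.95/0.05 = 19.
Need 6ⁿ ≥ 19 ÷ (747/18340) = 348460/747.
6³ = 216 falls short of 348460/747 but 6⁴ = 1296 reaches it, so n = 4.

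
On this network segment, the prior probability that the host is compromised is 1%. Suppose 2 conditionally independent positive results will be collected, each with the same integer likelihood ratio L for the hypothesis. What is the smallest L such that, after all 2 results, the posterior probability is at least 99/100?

99

Prior odds = 0.01/0.99 = 1/99.
Target odds = 0.99/0.01 = 99.
Need L² ≥ 99 ÷ (1/99) = 9801.
98² = 9604 < 9801 ≤ 9801 = 99², so L = 99.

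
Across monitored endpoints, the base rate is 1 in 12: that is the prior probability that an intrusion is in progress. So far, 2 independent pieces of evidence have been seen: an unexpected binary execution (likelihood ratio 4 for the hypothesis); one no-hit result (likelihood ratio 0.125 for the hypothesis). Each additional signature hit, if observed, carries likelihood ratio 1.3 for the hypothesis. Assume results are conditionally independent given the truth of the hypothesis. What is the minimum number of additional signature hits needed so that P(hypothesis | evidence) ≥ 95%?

Prior odds = (1/12)/(11/12) = 1/11.
Combined Bayes factor of the evidence already in hand = 4 × 0.125 = 0.5.
Odds after that evidence = (1/11) × 0.5 = 1/22.
Target odds = 0.95/0.05 = 19.
Need 1.3ⁿ ≥ 19 ÷ (1/22) = 418.
1.3²³ ≈417.539 falls short of 418 but 1.3²⁴ ≈542.801 reaches it, so n = 24.

24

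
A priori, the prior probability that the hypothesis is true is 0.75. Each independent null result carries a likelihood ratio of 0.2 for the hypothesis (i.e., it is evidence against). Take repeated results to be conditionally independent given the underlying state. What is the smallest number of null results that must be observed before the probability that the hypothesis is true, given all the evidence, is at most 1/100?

4

Prior odds = 0.75/0.25 = 3.
Likelihood ratio per null result = 0.2.
Target posterior odds = 0.01/0.99 = 1/99.
Need 3 × 0.2ⁿ ≤ 1/99, i.e. 0.2ⁿ ≤ 1/297.
0.2³ = 0.008 is still above 1/297 but 0.2⁴ = 0.0016 is at or below it, so n = 4.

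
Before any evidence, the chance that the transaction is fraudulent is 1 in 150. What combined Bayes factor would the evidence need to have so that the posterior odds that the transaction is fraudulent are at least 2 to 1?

Prior odds = (1/150)/(149/150) = 1/149.
Target odds = 2.
Required Bayes factor = 2 ÷ (1/149) = 298.

298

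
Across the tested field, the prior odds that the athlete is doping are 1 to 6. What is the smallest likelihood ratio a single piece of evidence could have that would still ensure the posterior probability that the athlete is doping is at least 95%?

114

Prior odds = 1/6.
Target odds = 0.95/0.05 = 19.
Required Bayes factor = 19 ÷ (1/6) = 114.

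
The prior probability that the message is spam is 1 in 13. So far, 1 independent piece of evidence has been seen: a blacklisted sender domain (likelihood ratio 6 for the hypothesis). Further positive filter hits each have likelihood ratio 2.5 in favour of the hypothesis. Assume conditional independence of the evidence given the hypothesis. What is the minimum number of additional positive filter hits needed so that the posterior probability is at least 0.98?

Prior odds = (1/13)/(12/13) = 1/12.
Bayes factor of the evidence already in hand = 6.
Odds after that evidence = (1/12) × 6 = 0.5.
Target odds = 0.98/0.02 = 49.
Need 2.5ⁿ ≥ 49 ÷ 0.5 = 98.
2.5⁵ = 97.65625 falls short of 98 but 2.5⁶ = 244.140625 reaches it, so n = 6.

6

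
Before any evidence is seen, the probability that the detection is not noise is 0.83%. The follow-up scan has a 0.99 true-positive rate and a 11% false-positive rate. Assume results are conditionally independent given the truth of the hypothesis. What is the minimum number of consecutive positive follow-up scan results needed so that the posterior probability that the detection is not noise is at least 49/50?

Prior odds: 0.0083 ÷ 0.9917 = 83/9917.
Likelihood ratio of a positive result = 0.99/0.11 = 9.
Target odds: 0.98 ÷ 0.02 = 49.
Require 9ⁿ ≥ 49 ÷ (83/9917) = 485933/83.
9³ = 729 falls short of 485933/83 but 9⁴ = 6561 reaches it, so n = 4.

4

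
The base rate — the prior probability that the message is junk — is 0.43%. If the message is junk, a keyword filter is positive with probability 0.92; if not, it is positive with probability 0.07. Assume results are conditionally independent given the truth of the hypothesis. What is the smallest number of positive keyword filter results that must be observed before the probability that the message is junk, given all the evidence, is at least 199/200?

Prior odds = 0.0043/0.9957 = 43/9957.
Likelihood ratio of a positive = 0.92/0.07 = 92/7.
Target posterior odds = 0.995/0.005 = 199.
Require (92/7)ⁿ ≥ 199 ÷ (43/9957) = 1981443/43.
(92/7)⁴ = 71639296/2401 falls short of 1981443/43 but (92/7)⁵ ≈392147 reaches it, so n = 5.

5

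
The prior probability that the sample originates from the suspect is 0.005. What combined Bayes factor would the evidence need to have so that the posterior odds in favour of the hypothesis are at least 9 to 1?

Prior odds = 0.005/0.995 = 1/199.
Target odds = 9.
Required Bayes factor = 9 ÷ (1/199) = 1791.

1791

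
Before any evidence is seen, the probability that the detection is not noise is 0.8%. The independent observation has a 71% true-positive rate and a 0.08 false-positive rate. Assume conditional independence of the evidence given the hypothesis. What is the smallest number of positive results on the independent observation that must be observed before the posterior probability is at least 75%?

3

Prior odds = 0.008/0.992 = 1/124.
Likelihood ratio of a positive result = 0.71/0.08 = 8.875.
Target odds: 0.75 ÷ 0.25 = 3.
Need (1/124) × 8.875ⁿ ≥ 3, i.e. 8.875ⁿ ≥ 372.
8.875² = 78.765625 falls short of 372 but 8.875³ = 357911/512 reaches it, so n = 3.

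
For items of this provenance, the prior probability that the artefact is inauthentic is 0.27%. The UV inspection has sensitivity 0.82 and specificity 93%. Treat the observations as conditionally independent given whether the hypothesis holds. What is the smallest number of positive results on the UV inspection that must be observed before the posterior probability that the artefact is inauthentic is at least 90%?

Prior odds = 0.0027/0.9973 = 27/9973.
False-positive rate = 1 − 0.93 = 0.07; likelihood ratio of a positive = 0.82/0.07 = 82/7.
Target posterior odds = 0.9/0.1 = 9.
Need (27/9973) × (82/7)ⁿ ≥ 9, i.e. (82/7)ⁿ ≥ 9973/3.
(82/7)³ = 551368/343 falls short of 9973/3 but (82/7)⁴ = 45212176/2401 reaches it, so n = 4.

4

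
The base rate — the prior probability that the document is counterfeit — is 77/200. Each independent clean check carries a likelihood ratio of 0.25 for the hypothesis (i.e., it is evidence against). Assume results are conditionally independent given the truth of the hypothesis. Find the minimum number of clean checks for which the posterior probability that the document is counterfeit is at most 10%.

2

Prior odds: 0.385 ÷ 0.615 = 77/123.
Likelihood ratio per clean check = 0.25.
Target posterior odds = 0.1/0.9 = 1/9.
Require 0.25ⁿ ≤ 1/9 ÷ (77/123) = 41/231.
0.25¹ = 0.25 is still above 41/231 but 0.25² = 0.0625 is at or below it, so n = 2.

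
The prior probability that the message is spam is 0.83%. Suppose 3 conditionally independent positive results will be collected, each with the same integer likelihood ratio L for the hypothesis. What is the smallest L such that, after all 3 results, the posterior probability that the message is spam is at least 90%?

Prior odds = 0.0083/0.9917 = 83/9917.
Target odds = 0.9/0.1 = 9.
Need L³ ≥ 9 ÷ (83/9917) = 89253/83.
10³ = 1000 < 89253/83 ≤ 1331 = 11³, so L = 11.

11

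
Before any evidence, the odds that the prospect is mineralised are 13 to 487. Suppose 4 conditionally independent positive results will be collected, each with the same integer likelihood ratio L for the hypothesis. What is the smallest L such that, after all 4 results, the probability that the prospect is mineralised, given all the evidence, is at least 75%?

Prior odds = 13/487.
Target odds = 0.75/0.25 = 3.
Need L⁴ ≥ 3 ÷ (13/487) = 1461/13.
3⁴ = 81 < 1461/13 ≤ 256 = 4⁴, so L = 4.

4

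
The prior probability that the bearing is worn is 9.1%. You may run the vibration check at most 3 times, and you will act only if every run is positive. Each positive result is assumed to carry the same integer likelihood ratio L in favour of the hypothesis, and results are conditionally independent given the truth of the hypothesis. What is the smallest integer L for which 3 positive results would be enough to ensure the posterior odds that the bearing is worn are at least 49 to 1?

Prior odds = 0.091/0.909 = 91/909.
Target odds = 49.
Need L³ ≥ 49 ÷ (91/909) = 6363/13.
7³ = 343 < 6363/13 ≤ 512 = 8³, so L = 8.

8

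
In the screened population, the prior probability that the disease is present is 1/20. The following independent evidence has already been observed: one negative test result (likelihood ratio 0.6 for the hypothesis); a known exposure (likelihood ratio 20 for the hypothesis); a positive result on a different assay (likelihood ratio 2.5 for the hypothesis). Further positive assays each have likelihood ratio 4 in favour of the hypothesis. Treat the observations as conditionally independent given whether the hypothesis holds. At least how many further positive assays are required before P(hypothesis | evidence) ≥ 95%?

Prior odds = 0.05/0.95 = 1/19.
Combined Bayes factor of the evidence already in hand = 0.6 × 20 × 2.5 = 30.
Odds after that evidence = (1/19) × 30 = 30/19.
Target odds = 0.95/0.05 = 19.
Need 4ⁿ ≥ 19 ÷ (30/19) = 361/30.
4¹ = 4 falls short of 361/30 but 4² = 16 reaches it, so n = 2.

2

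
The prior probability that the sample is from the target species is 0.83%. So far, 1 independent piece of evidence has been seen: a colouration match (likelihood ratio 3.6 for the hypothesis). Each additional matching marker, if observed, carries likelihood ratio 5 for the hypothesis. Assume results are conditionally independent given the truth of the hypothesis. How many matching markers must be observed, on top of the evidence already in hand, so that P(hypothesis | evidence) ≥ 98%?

Prior odds = 0.0083/0.9917 = 83/9917.
Bayes factor of the evidence already in hand = 3.6.
Odds after that evidence = (83/9917) × 3.6 = 1494/49585.
Target odds = 0.98/0.02 = 49.
Need 5ⁿ ≥ 49 ÷ (1494/49585) = 2429665/1494.
5⁴ = 625 falls short of 2429665/1494 but 5⁵ = 3125 reaches it, so n = 5.

5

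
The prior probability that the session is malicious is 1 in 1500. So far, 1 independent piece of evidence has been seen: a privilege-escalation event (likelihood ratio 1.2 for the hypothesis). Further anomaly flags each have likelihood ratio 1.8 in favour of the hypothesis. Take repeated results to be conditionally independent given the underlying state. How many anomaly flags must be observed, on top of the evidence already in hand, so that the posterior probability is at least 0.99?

20

Prior odds = (1/1500)/(1499/1500) = 1/1499.
Bayes factor of the evidence already in hand = 1.2.
Odds after that evidence = (1/1499) × 1.2 = 6/7495.
Target odds = 0.99/0.01 = 99.
Need 1.8ⁿ ≥ 99 ÷ (6/7495) = 123667.5.
1.8¹⁹ ≈70823.5 falls short of 123667.5 but 1.8²⁰ ≈127482 reaches it, so n = 20.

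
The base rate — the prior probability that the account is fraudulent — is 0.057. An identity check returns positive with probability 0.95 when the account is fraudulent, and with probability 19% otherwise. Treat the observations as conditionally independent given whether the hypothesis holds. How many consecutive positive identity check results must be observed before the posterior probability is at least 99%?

Prior odds = 0.057/0.943 = 57/943.
Likelihood ratio of a positive result = 0.95/0.19 = 5.
Target posterior odds = 0.99/0.01 = 99.
Require 5ⁿ ≥ 99 ÷ (57/943) = 31119/19.
5⁴ = 625 falls short of 31119/19 but 5⁵ = 3125 reaches it, so n = 5.

5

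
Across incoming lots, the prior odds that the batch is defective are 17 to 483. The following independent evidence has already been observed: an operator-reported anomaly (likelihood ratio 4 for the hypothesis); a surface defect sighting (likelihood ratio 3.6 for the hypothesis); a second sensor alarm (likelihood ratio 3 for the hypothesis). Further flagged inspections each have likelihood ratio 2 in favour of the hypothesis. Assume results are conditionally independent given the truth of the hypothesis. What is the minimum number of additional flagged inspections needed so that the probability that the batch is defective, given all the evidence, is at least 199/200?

8

Prior odds = 17/483.
Combined Bayes factor of the evidence already in hand = 4 × 3.6 × 3 = 43.2.
Odds after that evidence = (17/483) × 43.2 = 1224/805.
Target odds = 0.995/0.005 = 199.
Need 2ⁿ ≥ 199 ÷ (1224/805) = 160195/1224.
2⁷ = 128 falls short of 160195/1224 but 2⁸ = 256 reaches it, so n = 8.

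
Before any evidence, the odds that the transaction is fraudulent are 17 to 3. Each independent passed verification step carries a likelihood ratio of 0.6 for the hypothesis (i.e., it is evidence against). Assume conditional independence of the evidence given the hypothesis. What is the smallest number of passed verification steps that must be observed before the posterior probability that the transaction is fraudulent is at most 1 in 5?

7

Prior odds = 17/3.
Likelihood ratio per passed verification step = 0.6.
Target posterior odds = 0.2/0.8 = 0.25.
Need (17/3) × 0.6ⁿ ≤ 0.25, i.e. 0.6ⁿ ≤ 3/68.
0.6⁶ = 729/15625 is still above 3/68 but 0.6⁷ = 2187/78125 is at or below it, so n = 7.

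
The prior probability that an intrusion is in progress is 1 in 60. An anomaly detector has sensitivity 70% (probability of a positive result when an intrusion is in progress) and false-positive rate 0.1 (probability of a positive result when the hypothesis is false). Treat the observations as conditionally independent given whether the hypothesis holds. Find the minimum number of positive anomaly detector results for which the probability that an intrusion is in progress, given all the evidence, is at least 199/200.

5

Prior odds: (1/60) ÷ (59/60) = 1/59.
Likelihood ratio of a positive result = 0.7/0.1 = 7.
Target posterior odds = 0.995/0.005 = 199.
Require 7ⁿ ≥ 199 ÷ (1/59) = 11741.
7⁴ = 2401 falls short of 11741 but 7⁵ = 16807 reaches it, so n = 5.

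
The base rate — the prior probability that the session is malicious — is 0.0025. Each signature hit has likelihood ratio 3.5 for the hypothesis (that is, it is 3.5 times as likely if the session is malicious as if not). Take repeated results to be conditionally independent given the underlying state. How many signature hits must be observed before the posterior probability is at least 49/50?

8

Prior odds = 0.0025/0.9975 = 1/399.
Likelihood ratio per signature hit = 3.5.
Target odds: 0.98 ÷ 0.02 = 49.
Require 3.5ⁿ ≥ 49 ÷ (1/399) = 19551.
3.5⁷ = 823543/128 falls short of 19551 but 3.5⁸ = 5764801/256 reaches it, so n = 8.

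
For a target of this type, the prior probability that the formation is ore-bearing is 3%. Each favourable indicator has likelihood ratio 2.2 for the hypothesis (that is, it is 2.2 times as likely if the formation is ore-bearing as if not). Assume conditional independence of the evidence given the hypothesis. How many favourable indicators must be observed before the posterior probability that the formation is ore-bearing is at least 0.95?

9

Prior odds = 0.03/0.97 = 3/97.
Likelihood ratio per favourable indicator = 2.2.
Target posterior odds = 0.95/0.05 = 19.
Need (3/97) × 2.2ⁿ ≥ 19, i.e. 2.2ⁿ ≥ 1843/3.
2.2⁸ = 214358881/390625 falls short of 1843/3 but 2.2⁹ ≈1207.27 reaches it, so n = 9.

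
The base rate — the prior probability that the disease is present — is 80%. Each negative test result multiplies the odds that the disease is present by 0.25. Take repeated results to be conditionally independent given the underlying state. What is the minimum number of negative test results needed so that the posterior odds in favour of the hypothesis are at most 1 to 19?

Prior odds: 0.8 ÷ 0.2 = 4.
Likelihood ratio per negative test result = 0.25.
Target odds = 1/19.
Require 0.25ⁿ ≤ 1/19 ÷ 4 = 1/76.
0.25³ = 0.015625 is still above 1/76 but 0.25⁴ = 0.00390625 is at or below it, so n = 4.

4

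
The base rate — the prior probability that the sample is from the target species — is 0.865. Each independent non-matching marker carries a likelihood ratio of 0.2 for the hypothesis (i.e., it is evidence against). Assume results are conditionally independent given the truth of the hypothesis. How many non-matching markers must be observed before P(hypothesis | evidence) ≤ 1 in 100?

Prior odds: 0.865 ÷ 0.135 = 173/27.
Likelihood ratio per non-matching marker = 0.2.
Target posterior odds = 0.01/0.99 = 1/99.
Require 0.2ⁿ ≤ 1/99 ÷ (173/27) = 3/1903.
0.2⁴ = 0.0016 is still above 3/1903 but 0.2⁵ = 0.00032 is at or below it, so n = 5.

5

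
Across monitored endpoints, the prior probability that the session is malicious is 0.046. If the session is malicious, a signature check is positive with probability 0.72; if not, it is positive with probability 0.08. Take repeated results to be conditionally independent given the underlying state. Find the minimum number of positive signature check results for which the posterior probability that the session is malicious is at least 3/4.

Prior odds = 0.046/0.954 = 23/477.
Likelihood ratio of a positive = 0.72/0.08 = 9.
Target posterior odds = 0.75/0.25 = 3.
Require 9ⁿ ≥ 3 ÷ (23/477) = 1431/23.
9¹ = 9 falls short of 1431/23 but 9² = 81 reaches it, so n = 2.

2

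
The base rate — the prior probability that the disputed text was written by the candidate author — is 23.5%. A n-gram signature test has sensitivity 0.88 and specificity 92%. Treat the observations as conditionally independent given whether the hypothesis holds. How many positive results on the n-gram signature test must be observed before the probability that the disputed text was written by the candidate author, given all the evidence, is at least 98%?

3

Prior odds = 0.235/0.765 = 47/153.
False-positive rate = 1 − 0.92 = 0.08; likelihood ratio of a positive = 0.88/0.08 = 11.
Target odds: 0.98 ÷ 0.02 = 49.
Need (47/153) × 11ⁿ ≥ 49, i.e. 11ⁿ ≥ 7497/47.
11² = 121 falls short of 7497/47 but 11³ = 1331 reaches it, so n = 3.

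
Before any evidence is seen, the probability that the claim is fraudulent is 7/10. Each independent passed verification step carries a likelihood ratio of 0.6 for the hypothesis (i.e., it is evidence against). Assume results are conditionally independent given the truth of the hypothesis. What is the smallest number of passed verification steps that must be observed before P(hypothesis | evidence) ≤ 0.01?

Prior odds = 0.7/0.3 = 7/3.
Likelihood ratio per passed verification step = 0.6.
Target odds: 0.01 ÷ 0.99 = 1/99.
Need (7/3) × 0.6ⁿ ≤ 1/99, i.e. 0.6ⁿ ≤ 1/231.
0.6¹⁰ = 59049/9765625 is still above 1/231 but 0.6¹¹ = 177147/48828125 is at or below it, so n = 11.

11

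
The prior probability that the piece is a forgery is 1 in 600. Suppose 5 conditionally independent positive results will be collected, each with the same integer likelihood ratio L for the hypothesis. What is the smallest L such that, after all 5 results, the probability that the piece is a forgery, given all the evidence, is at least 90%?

Prior odds = (1/600)/(599/600) = 1/599.
Target odds = 0.9/0.1 = 9.
Need L⁵ ≥ 9 ÷ (1/599) = 5391.
5⁵ = 3125 < 5391 ≤ 7776 = 6⁵, so L = 6.

6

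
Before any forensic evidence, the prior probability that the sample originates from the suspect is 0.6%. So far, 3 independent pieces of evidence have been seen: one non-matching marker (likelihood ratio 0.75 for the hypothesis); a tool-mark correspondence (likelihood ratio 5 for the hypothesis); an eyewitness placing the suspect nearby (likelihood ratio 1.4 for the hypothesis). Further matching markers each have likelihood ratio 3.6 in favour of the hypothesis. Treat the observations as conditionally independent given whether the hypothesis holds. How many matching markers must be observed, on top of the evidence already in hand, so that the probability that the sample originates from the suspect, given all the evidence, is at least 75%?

Prior odds = 0.006/0.994 = 3/497.
Combined Bayes factor of the evidence already in hand = 0.75 × 5 × 1.4 = 5.25.
Odds after that evidence = (3/497) × 5.25 = 9/284.
Target odds = 0.75/0.25 = 3.
Need 3.6ⁿ ≥ 3 ÷ (9/284) = 284/3.
3.6³ = 46.656 falls short of 284/3 but 3.6⁴ = 167.9616 reaches it, so n = 4.

4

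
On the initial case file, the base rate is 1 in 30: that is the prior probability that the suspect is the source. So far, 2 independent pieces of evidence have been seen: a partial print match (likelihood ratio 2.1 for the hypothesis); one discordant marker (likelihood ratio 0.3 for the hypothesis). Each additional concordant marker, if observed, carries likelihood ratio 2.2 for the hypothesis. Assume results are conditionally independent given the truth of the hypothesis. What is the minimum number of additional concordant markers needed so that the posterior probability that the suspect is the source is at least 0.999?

Prior odds = (1/30)/(29/30) = 1/29.
Combined Bayes factor of the evidence already in hand = 2.1 × 0.3 = 0.63.
Odds after that evidence = (1/29) × 0.63 = 63/2900.
Target odds = 0.999/0.001 = 999.
Need 2.2ⁿ ≥ 999 ÷ (63/2900) = 321900/7.
2.2¹³ ≈28281 falls short of 321900/7 but 2.2¹⁴ ≈62218.2 reaches it, so n = 14.

14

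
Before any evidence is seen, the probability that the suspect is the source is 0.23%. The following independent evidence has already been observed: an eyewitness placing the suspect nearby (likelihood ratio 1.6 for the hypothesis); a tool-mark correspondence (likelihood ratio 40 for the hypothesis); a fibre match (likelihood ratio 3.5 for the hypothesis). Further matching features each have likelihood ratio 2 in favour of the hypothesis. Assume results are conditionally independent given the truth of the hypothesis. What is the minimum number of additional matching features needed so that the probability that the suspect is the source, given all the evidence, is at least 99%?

8

Prior odds = 0.0023/0.9977 = 23/9977.
Combined Bayes factor of the evidence already in hand = 1.6 × 40 × 3.5 = 224.
Odds after that evidence = (23/9977) × 224 = 5152/9977.
Target odds = 0.99/0.01 = 99.
Need 2ⁿ ≥ 99 ÷ (5152/9977) = 987723/5152.
2⁷ = 128 falls short of 987723/5152 but 2⁸ = 256 reaches it, so n = 8.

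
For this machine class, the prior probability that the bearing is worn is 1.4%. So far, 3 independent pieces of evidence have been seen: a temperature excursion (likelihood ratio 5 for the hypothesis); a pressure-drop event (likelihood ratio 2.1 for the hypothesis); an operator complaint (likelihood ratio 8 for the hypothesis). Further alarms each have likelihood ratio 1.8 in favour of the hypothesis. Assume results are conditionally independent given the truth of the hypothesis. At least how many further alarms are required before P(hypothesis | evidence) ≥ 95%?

5

Prior odds = 0.014/0.986 = 7/493.
Combined Bayes factor of the evidence already in hand = 5 × 2.1 × 8 = 84.
Odds after that evidence = (7/493) × 84 = 588/493.
Target odds = 0.95/0.05 = 19.
Need 1.8ⁿ ≥ 19 ÷ (588/493) = 9367/588.
1.8⁴ = 10.4976 falls short of 9367/588 but 1.8⁵ = 18.89568 reaches it, so n = 5.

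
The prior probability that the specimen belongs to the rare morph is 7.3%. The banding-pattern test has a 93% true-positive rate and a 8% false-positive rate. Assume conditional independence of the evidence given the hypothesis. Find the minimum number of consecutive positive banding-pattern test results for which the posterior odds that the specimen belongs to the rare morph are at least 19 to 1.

3

Prior odds: 0.073 ÷ 0.927 = 73/927.
Likelihood ratio of a positive result = 0.93/0.08 = 11.625.
Target odds = 19.
Require 11.625ⁿ ≥ 19 ÷ (73/927) = 17613/73.
11.625² = 135.140625 falls short of 17613/73 but 11.625³ = 804357/512 reaches it, so n = 3.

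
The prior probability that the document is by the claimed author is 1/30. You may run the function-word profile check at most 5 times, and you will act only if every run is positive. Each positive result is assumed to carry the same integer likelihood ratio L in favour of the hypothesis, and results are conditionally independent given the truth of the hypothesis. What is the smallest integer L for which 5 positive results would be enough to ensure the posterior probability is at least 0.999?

Prior odds = (1/30)/(29/30) = 1/29.
Target odds = 0.999/0.001 = 999.
Need L⁵ ≥ 999 ÷ (1/29) = 28971.
7⁵ = 16807 < 28971 ≤ 32768 = 8⁵, so L = 8.

8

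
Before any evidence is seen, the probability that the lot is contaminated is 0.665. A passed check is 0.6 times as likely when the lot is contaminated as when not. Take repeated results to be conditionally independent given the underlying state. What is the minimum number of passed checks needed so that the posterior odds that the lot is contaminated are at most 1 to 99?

Prior odds = 0.665/0.335 = 133/67.
Likelihood ratio per passed check = 0.6.
Target odds = 1/99.
Need (133/67) × 0.6ⁿ ≤ 1/99, i.e. 0.6ⁿ ≤ 67/13167.
0.6¹⁰ = 59049/9765625 is still above 67/13167 but 0.6¹¹ = 177147/48828125 is at or below it, so n = 11.

11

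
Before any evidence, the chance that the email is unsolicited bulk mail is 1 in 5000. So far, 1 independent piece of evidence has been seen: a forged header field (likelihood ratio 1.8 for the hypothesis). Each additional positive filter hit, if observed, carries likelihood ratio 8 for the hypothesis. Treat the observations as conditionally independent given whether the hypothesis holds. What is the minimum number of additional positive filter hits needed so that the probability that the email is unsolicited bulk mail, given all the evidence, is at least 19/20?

Prior odds = 0.0002/0.9998 = 1/4999.
Bayes factor of the evidence already in hand = 1.8.
Odds after that evidence = (1/4999) × 1.8 = 9/24995.
Target odds = 0.95/0.05 = 19.
Need 8ⁿ ≥ 19 ÷ (9/24995) = 474905/9.
8⁵ = 32768 falls short of 474905/9 but 8⁶ = 262144 reaches it, so n = 6.

6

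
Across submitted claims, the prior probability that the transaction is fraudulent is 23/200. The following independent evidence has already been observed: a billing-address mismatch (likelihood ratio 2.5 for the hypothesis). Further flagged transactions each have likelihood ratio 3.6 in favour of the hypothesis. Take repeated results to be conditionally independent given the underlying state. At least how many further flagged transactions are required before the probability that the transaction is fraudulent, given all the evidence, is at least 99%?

Prior odds = 0.115/0.885 = 23/177.
Bayes factor of the evidence already in hand = 2.5.
Odds after that evidence = (23/177) × 2.5 = 115/354.
Target odds = 0.99/0.01 = 99.
Need 3.6ⁿ ≥ 99 ÷ (115/354) = 35046/115.
3.6⁴ = 167.9616 falls short of 35046/115 but 3.6⁵ = 604.66176 reaches it, so n = 5.

5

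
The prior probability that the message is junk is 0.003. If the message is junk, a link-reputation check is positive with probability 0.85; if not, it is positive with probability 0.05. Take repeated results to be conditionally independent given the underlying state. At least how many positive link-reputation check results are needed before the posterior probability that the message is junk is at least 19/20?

Prior odds = 0.003/0.997 = 3/997.
Likelihood ratio of a positive = 0.85/0.05 = 17.
Target odds: 0.95 ÷ 0.05 = 19.
Need (3/997) × 17ⁿ ≥ 19, i.e. 17ⁿ ≥ 18943/3.
17³ = 4913 falls short of 18943/3 but 17⁴ = 83521 reaches it, so n = 4.

4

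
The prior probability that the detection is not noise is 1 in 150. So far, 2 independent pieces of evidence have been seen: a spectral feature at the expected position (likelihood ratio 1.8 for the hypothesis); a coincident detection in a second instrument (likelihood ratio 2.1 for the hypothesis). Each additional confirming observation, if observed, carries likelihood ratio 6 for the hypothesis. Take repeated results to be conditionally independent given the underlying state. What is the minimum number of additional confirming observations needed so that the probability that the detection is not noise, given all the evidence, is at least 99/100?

5

Prior odds = (1/150)/(149/150) = 1/149.
Combined Bayes factor of the evidence already in hand = 1.8 × 2.1 = 3.78.
Odds after that evidence = (1/149) × 3.78 = 189/7450.
Target odds = 0.99/0.01 = 99.
Need 6ⁿ ≥ 99 ÷ (189/7450) = 81950/21.
6⁴ = 1296 falls short of 81950/21 but 6⁵ = 7776 reaches it, so n = 5.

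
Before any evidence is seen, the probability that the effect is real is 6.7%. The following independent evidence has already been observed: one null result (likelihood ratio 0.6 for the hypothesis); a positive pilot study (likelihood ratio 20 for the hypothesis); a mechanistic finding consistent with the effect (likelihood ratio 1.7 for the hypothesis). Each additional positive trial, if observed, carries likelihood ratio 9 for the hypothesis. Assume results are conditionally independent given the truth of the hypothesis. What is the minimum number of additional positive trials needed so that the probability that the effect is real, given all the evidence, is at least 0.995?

3

Prior odds = 0.067/0.933 = 67/933.
Combined Bayes factor of the evidence already in hand = 0.6 × 20 × 1.7 = 20.4.
Odds after that evidence = (67/933) × 20.4 = 2278/1555.
Target odds = 0.995/0.005 = 199.
Need 9ⁿ ≥ 199 ÷ (2278/1555) = 309445/2278.
9² = 81 falls short of 309445/2278 but 9³ = 729 reaches it, so n = 3.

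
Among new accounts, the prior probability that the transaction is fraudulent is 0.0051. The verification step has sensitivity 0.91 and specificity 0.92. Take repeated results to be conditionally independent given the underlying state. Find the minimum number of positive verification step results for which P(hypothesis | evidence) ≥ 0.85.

Prior odds: 0.0051 ÷ 0.9949 = 51/9949.
False-positive rate = 1 − 0.92 = 0.08; likelihood ratio of a positive = 0.91/0.08 = 11.375.
Target odds: 0.85 ÷ 0.15 = 17/3.
Need (51/9949) × 11.375ⁿ ≥ 17/3, i.e. 11.375ⁿ ≥ 9949/9.
11.375² = 129.390625 falls short of 9949/9 but 11.375³ = 753571/512 reaches it, so n = 3.

3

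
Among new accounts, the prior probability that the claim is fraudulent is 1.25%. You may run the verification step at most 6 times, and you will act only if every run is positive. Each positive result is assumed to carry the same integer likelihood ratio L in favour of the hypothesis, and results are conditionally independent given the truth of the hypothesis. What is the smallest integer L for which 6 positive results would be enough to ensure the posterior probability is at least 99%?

5

Prior odds = 0.0125/0.9875 = 1/79.
Target odds = 0.99/0.01 = 99.
Need L⁶ ≥ 99 ÷ (1/79) = 7821.
4⁶ = 4096 < 7821 ≤ 15625 = 5⁶, so L = 5.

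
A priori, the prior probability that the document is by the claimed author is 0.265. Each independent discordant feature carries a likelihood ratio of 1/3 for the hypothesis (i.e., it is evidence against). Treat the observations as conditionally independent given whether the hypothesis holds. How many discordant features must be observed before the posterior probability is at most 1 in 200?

Prior odds = 0.265/0.735 = 53/147.
Likelihood ratio per discordant feature = 1/3.
Target posterior odds = 0.005/0.995 = 1/199.
Need (53/147) × (1/3)ⁿ ≤ 1/199, i.e. (1/3)ⁿ ≤ 147/10547.
(1/3)³ = 1/27 is still above 147/10547 but (1/3)⁴ = 1/81 is at or below it, so n = 4.

4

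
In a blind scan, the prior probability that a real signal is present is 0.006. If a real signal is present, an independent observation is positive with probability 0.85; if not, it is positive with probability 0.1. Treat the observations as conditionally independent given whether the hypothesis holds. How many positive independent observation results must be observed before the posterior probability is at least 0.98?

5

Prior odds: 0.006 ÷ 0.994 = 3/497.
Likelihood ratio of a positive = 0.85/0.1 = 8.5.
Target odds: 0.98 ÷ 0.02 = 49.
Need (3/497) × 8.5ⁿ ≥ 49, i.e. 8.5ⁿ ≥ 24353/3.
8.5⁴ = 5220.0625 falls short of 24353/3 but 8.5⁵ = 44370.53125 reaches it, so n = 5.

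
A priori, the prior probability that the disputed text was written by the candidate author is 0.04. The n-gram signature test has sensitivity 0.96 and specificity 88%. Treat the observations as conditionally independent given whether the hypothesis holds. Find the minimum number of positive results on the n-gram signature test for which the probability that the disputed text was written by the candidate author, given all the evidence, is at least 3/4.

3

Prior odds = 0.04/0.96 = 1/24.
False-positive rate = 1 − 0.88 = 0.12; likelihood ratio of a positive = 0.96/0.12 = 8.
Target posterior odds = 0.75/0.25 = 3.
Need (1/24) × 8ⁿ ≥ 3, i.e. 8ⁿ ≥ 72.
8² = 64 falls short of 72 but 8³ = 512 reaches it, so n = 3.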